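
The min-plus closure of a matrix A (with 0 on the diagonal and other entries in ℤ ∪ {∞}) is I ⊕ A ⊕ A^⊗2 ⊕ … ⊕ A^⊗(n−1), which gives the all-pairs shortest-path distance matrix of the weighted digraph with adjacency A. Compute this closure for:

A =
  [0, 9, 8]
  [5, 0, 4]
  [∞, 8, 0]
Closure =
  [0, 9, 8]
  [5, 0, 4]
  [13, 8, 0]

This is the Floyd-Warshall all-pairs shortest-path computation. For each intermediate vertex k = 0, 1, …, 2, update dist[i][j] ← min(dist[i][j], dist[i][k] + dist[k][j]). The final matrix gives, for each (i, j), the minimum total weight of any directed path from i to j (possibly empty when i = j).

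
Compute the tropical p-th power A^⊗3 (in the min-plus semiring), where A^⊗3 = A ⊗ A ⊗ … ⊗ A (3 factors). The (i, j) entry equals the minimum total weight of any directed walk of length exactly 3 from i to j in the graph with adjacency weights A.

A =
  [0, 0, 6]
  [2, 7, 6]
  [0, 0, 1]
A^⊗3 =
  [0, 0, 6]
  [2, 2, 8]
  [0, 0, 3]

Each entry (A^⊗3)_ij equals the minimum over all length-3 walks i = v_0 → v_1 → … → v_3 = j of Σ_t A[v_t][v_{t+1}]. For example, for (i, j) = (0, 2) we minimise over 9 possible intermediate vertex sequences; the minimum is 6, attained along the walk 0 → 0 → 0 → 2.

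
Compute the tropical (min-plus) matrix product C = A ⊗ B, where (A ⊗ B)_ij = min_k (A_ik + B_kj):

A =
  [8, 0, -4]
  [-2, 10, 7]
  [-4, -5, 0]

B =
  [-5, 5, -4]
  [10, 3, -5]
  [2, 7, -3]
A ⊗ B =
  [-2, 3, -7]
  [-7, 3, -6]
  [-9, -2, -10]

Apply the min-plus product entry-by-entry:
  C[0][0] = min over k of (A[0][0] + B[0][0] = 8 + -5 = 3, A[0][1] + B[1][0] = 0 + 10 = 10, A[0][2] + B[2][0] = -4 + 2 = -2) = -2 (attained at k = 2)
  C[0][1] = min over k of (A[0][0] + B[0][1] = 8 + 5 = 13, A[0][1] + B[1][1] = 0 + 3 = 3, A[0][2] + B[2][1] = -4 + 7 = 3) = 3 (attained at k = 1)
  C[0][2] = min over k of (A[0][0] + B[0][2] = 8 + -4 = 4, A[0][1] + B[1][2] = 0 + -5 = -5, A[0][2] + B[2][2] = -4 + -3 = -7) = -7 (attained at k = 2)
  C[1][0] = min over k of (A[1][0] + B[0][0] = -2 + -5 = -7, A[1][1] + B[1][0] = 10 + 10 = 20, A[1][2] + B[2][0] = 7 + 2 = 9) = -7 (attained at k = 0)
  C[1][1] = min over k of (A[1][0] + B[0][1] = -2 + 5 = 3, A[1][1] + B[1][1] = 10 + 3 = 13, A[1][2] + B[2][1] = 7 + 7 = 14) = 3 (attained at k = 0)
  C[1][2] = min over k of (A[1][0] + B[0][2] = -2 + -4 = -6, A[1][1] + B[1][2] = 10 + -5 = 5, A[1][2] + B[2][2] = 7 + -3 = 4) = -6 (attained at k = 0)
  C[2][0] = min over k of (A[2][0] + B[0][0] = -4 + -5 = -9, A[2][1] + B[1][0] = -5 + 10 = 5, A[2][2] + B[2][0] = 0 + 2 = 2) = -9 (attained at k = 0)
  C[2][1] = min over k of (A[2][0] + B[0][1] = -4 + 5 = 1, A[2][1] + B[1][1] = -5 + 3 = -2, A[2][2] + B[2][1] = 0 + 7 = 7) = -2 (attained at k = 1)
  C[2][2] = min over k of (A[2][0] + B[0][2] = -4 + -4 = -8, A[2][1] + B[1][2] = -5 + -5 = -10, A[2][2] + B[2][2] = 0 + -3 = -3) = -10 (attained at k = 1)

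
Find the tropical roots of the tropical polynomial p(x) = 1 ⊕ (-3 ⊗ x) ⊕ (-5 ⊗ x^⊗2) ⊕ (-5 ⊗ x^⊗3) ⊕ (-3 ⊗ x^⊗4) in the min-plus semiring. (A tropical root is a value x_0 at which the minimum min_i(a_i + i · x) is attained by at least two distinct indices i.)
Roots: {-2, 0, 2, 4}

Each tropical root is a break point of the lower envelope of the lines y = a_i + i · x (there are 5 lines, with slopes 0, 1, ..., 4). Only the lines that attain the minimum somewhere contribute to roots; other lines are dominated. Here the surviving (envelope) indices are i = 4, i = 3, i = 2, i = 1, i = 0.
Intersections between consecutive envelope lines give the roots: for adjacent envelope indices i < j the intersection is x = (a_i − a_j) / (j − i). Reading off the sorted break points: {-2, 0, 2, 4}.
Verification: at each break x_0, at least two indices attain the minimum of min_i(a_i + i · x_0).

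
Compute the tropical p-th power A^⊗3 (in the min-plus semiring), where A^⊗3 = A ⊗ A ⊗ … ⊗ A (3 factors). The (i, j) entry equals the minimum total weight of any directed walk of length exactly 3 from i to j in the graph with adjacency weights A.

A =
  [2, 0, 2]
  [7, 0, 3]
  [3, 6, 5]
A^⊗3 =
  [6, 0, 3]
  [6, 0, 3]
  [7, 3, 6]

Each entry (A^⊗3)_ij equals the minimum over all length-3 walks i = v_0 → v_1 → … → v_3 = j of Σ_t A[v_t][v_{t+1}]. For example, for (i, j) = (0, 2) we minimise over 9 possible intermediate vertex sequences; the minimum is 3, attained along the walk 0 → 1 → 1 → 2.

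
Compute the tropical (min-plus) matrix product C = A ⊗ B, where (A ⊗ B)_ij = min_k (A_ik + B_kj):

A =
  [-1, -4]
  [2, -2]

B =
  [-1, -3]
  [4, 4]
A ⊗ B =
  [-2, -4]
  [1, -1]

Apply the min-plus product entry-by-entry:
  C[0][0] = min over k of (A[0][0] + B[0][0] = -1 + -1 = -2, A[0][1] + B[1][0] = -4 + 4 = 0) = -2 (attained at k = 0)
  C[0][1] = min over k of (A[0][0] + B[0][1] = -1 + -3 = -4, A[0][1] + B[1][1] = -4 + 4 = 0) = -4 (attained at k = 0)
  C[1][0] = min over k of (A[1][0] + B[0][0] = 2 + -1 = 1, A[1][1] + B[1][0] = -2 + 4 = 2) = 1 (attained at k = 0)
  C[1][1] = min over k of (A[1][0] + B[0][1] = 2 + -3 = -1, A[1][1] + B[1][1] = -2 + 4 = 2) = -1 (attained at k = 0)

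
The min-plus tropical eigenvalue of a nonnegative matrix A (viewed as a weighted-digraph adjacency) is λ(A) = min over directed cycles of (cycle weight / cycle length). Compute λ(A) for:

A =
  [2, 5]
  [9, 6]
λ(A) = 2

Enumerate directed cycles and compute their means (weight / length). Sample:
  cycle 0 → 0: weight = 2, length = 1, mean = 2/1 ≈ 2.000
  cycle 1 → 1: weight = 6, length = 1, mean = 6/1 ≈ 6.000
  cycle 0 → 1 → 0: weight = 14, length = 2, mean = 14/2 ≈ 7.000
  cycle 1 → 0 → 1: weight = 14, length = 2, mean = 14/2 ≈ 7.000
Minimum mean = 2.000, attained e.g. along the cycle 0 → 0 with weight 2 and length 1. So λ(A) = 2/1 = 2.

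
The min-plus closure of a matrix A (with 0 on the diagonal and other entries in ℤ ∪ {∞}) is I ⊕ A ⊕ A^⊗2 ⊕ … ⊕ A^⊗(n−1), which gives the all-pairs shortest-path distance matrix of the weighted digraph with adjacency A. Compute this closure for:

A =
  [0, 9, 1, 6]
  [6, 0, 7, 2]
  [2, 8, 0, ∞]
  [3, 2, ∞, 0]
Closure =
  [0, 8, 1, 6]
  [5, 0, 6, 2]
  [2, 8, 0, 8]
  [3, 2, 4, 0]

This is the Floyd-Warshall all-pairs shortest-path computation. For each intermediate vertex k = 0, 1, …, 3, update dist[i][j] ← min(dist[i][j], dist[i][k] + dist[k][j]). The final matrix gives, for each (i, j), the minimum total weight of any directed path from i to j (possibly empty when i = j).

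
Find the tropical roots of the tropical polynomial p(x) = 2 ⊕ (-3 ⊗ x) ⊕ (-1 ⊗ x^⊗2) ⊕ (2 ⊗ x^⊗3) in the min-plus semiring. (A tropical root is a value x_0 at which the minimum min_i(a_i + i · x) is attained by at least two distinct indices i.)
Roots: {-3, -2, 5}

Each tropical root is a break point of the lower envelope of the lines y = a_i + i · x (there are 4 lines, with slopes 0, 1, ..., 3). Only the lines that attain the minimum somewhere contribute to roots; other lines are dominated. Here the surviving (envelope) indices are i = 3, i = 2, i = 1, i = 0.
Intersections between consecutive envelope lines give the roots: for adjacent envelope indices i < j the intersection is x = (a_i − a_j) / (j − i). Reading off the sorted break points: {-3, -2, 5}.
Verification: at each break x_0, at least two indices attain the minimum of min_i(a_i + i · x_0).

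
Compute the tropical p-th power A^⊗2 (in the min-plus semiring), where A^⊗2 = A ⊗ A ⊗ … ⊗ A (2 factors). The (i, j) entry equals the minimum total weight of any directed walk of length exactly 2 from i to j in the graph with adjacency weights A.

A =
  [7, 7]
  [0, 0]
A^⊗2 =
  [7, 7]
  [0, 0]

Each entry (A^⊗2)_ij equals the minimum over all length-2 walks i = v_0 → v_1 → … → v_2 = j of Σ_t A[v_t][v_{t+1}]. For example, for (i, j) = (0, 1) we minimise over 2 possible intermediate vertex sequences; the minimum is 7, attained along the walk 0 → 1 → 1.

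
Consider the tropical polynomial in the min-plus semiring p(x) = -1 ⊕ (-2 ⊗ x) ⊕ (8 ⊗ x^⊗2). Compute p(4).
p(4) = -1

A tropical monomial a ⊗ x^⊗i evaluates to a + i · x. Evaluating each term at x = 4:
  Term 0 contributes -1 + 0 · 4 = -1
  Term 1 contributes -2 + 1 · 4 = 2
  Term 2 contributes 8 + 2 · 4 = 16
p(4) = ⊕ of these = min[-1, 2, 16] = -1.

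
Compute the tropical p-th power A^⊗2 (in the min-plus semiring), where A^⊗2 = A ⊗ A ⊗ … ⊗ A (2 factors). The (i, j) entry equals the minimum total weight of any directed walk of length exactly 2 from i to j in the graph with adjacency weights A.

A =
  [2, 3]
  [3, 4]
A^⊗2 =
  [4, 5]
  [5, 6]

Each entry (A^⊗2)_ij equals the minimum over all length-2 walks i = v_0 → v_1 → … → v_2 = j of Σ_t A[v_t][v_{t+1}]. For example, for (i, j) = (0, 1) we minimise over 2 possible intermediate vertex sequences; the minimum is 5, attained along the walk 0 → 0 → 1.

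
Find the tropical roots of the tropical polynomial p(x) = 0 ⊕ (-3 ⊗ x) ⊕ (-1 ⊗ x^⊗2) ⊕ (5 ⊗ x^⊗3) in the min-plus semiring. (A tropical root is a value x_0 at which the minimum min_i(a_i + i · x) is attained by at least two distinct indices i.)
Roots: {-6, -2, 3}

Each tropical root is a break point of the lower envelope of the lines y = a_i + i · x (there are 4 lines, with slopes 0, 1, ..., 3). Only the lines that attain the minimum somewhere contribute to roots; other lines are dominated. Here the surviving (envelope) indices are i = 3, i = 2, i = 1, i = 0.
Intersections between consecutive envelope lines give the roots: for adjacent envelope indices i < j the intersection is x = (a_i − a_j) / (j − i). Reading off the sorted break points: {-6, -2, 3}.
Verification: at each break x_0, at least two indices attain the minimum of min_i(a_i + i · x_0).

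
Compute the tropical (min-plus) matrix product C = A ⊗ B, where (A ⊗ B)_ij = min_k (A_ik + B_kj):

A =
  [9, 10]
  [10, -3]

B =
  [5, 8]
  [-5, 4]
A ⊗ B =
  [5, 14]
  [-8, 1]

Apply the min-plus product entry-by-entry:
  C[0][0] = min over k of (A[0][0] + B[0][0] = 9 + 5 = 14, A[0][1] + B[1][0] = 10 + -5 = 5) = 5 (attained at k = 1)
  C[0][1] = min over k of (A[0][0] + B[0][1] = 9 + 8 = 17, A[0][1] + B[1][1] = 10 + 4 = 14) = 14 (attained at k = 1)
  C[1][0] = min over k of (A[1][0] + B[0][0] = 10 + 5 = 15, A[1][1] + B[1][0] = -3 + -5 = -8) = -8 (attained at k = 1)
  C[1][1] = min over k of (A[1][0] + B[0][1] = 10 + 8 = 18, A[1][1] + B[1][1] = -3 + 4 = 1) = 1 (attained at k = 1)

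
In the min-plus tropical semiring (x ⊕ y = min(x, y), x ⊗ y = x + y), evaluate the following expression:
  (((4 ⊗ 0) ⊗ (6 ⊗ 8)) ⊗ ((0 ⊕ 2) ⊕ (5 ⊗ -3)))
(((4 ⊗ 0) ⊗ (6 ⊗ 8)) ⊗ ((0 ⊕ 2) ⊕ (5 ⊗ -3))) = 18

Expand innermost to outermost. Recall ⊕ takes the minimum of its arguments and ⊗ takes their sum. Working out the expression (((4 ⊗ 0) ⊗ (6 ⊗ 8)) ⊗ ((0 ⊕ 2) ⊕ (5 ⊗ -3))) gives 18.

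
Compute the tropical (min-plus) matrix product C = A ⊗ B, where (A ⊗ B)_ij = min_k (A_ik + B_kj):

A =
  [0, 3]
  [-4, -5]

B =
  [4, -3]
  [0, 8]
A ⊗ B =
  [3, -3]
  [-5, -7]

Apply the min-plus product entry-by-entry:
  C[0][0] = min over k of (A[0][0] + B[0][0] = 0 + 4 = 4, A[0][1] + B[1][0] = 3 + 0 = 3) = 3 (attained at k = 1)
  C[0][1] = min over k of (A[0][0] + B[0][1] = 0 + -3 = -3, A[0][1] + B[1][1] = 3 + 8 = 11) = -3 (attained at k = 0)
  C[1][0] = min over k of (A[1][0] + B[0][0] = -4 + 4 = 0, A[1][1] + B[1][0] = -5 + 0 = -5) = -5 (attained at k = 1)
  C[1][1] = min over k of (A[1][0] + B[0][1] = -4 + -3 = -7, A[1][1] + B[1][1] = -5 + 8 = 3) = -7 (attained at k = 0)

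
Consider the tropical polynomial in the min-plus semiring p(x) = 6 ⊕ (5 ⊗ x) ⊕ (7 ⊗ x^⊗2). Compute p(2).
p(2) = 6

A tropical monomial a ⊗ x^⊗i evaluates to a + i · x. Evaluating each term at x = 2:
  Term 0 contributes 6 + 0 · 2 = 6
  Term 1 contributes 5 + 1 · 2 = 7
  Term 2 contributes 7 + 2 · 2 = 11
p(2) = ⊕ of these = min[6, 7, 11] = 6.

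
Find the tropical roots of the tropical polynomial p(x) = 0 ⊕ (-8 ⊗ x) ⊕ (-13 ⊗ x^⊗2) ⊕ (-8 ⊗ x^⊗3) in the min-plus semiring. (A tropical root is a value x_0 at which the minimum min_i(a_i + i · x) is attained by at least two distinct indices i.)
Roots: {-5, 5, 8}

Each tropical root is a break point of the lower envelope of the lines y = a_i + i · x (there are 4 lines, with slopes 0, 1, ..., 3). Only the lines that attain the minimum somewhere contribute to roots; other lines are dominated. Here the surviving (envelope) indices are i = 3, i = 2, i = 1, i = 0.
Intersections between consecutive envelope lines give the roots: for adjacent envelope indices i < j the intersection is x = (a_i − a_j) / (j − i). Reading off the sorted break points: {-5, 5, 8}.
Verification: at each break x_0, at least two indices attain the minimum of min_i(a_i + i · x_0).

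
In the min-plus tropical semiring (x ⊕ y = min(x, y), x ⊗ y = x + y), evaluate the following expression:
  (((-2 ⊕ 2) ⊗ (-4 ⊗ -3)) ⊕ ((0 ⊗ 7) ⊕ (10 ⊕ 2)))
(((-2 ⊕ 2) ⊗ (-4 ⊗ -3)) ⊕ ((0 ⊗ 7) ⊕ (10 ⊕ 2))) = -9

Expand innermost to outermost. Recall ⊕ takes the minimum of its arguments and ⊗ takes their sum. Working out the expression (((-2 ⊕ 2) ⊗ (-4 ⊗ -3)) ⊕ ((0 ⊗ 7) ⊕ (10 ⊕ 2))) gives -9.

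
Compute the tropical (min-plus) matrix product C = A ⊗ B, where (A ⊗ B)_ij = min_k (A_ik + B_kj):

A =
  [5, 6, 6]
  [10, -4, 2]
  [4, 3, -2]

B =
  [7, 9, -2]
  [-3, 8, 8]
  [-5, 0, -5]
A ⊗ B =
  [1, 6, 1]
  [-7, 2, -3]
  [-7, -2, -7]

Apply the min-plus product entry-by-entry:
  C[0][0] = min over k of (A[0][0] + B[0][0] = 5 + 7 = 12, A[0][1] + B[1][0] = 6 + -3 = 3, A[0][2] + B[2][0] = 6 + -5 = 1) = 1 (attained at k = 2)
  C[0][1] = min over k of (A[0][0] + B[0][1] = 5 + 9 = 14, A[0][1] + B[1][1] = 6 + 8 = 14, A[0][2] + B[2][1] = 6 + 0 = 6) = 6 (attained at k = 2)
  C[0][2] = min over k of (A[0][0] + B[0][2] = 5 + -2 = 3, A[0][1] + B[1][2] = 6 + 8 = 14, A[0][2] + B[2][2] = 6 + -5 = 1) = 1 (attained at k = 2)
  C[1][0] = min over k of (A[1][0] + B[0][0] = 10 + 7 = 17, A[1][1] + B[1][0] = -4 + -3 = -7, A[1][2] + B[2][0] = 2 + -5 = -3) = -7 (attained at k = 1)
  C[1][1] = min over k of (A[1][0] + B[0][1] = 10 + 9 = 19, A[1][1] + B[1][1] = -4 + 8 = 4, A[1][2] + B[2][1] = 2 + 0 = 2) = 2 (attained at k = 2)
  C[1][2] = min over k of (A[1][0] + B[0][2] = 10 + -2 = 8, A[1][1] + B[1][2] = -4 + 8 = 4, A[1][2] + B[2][2] = 2 + -5 = -3) = -3 (attained at k = 2)
  C[2][0] = min over k of (A[2][0] + B[0][0] = 4 + 7 = 11, A[2][1] + B[1][0] = 3 + -3 = 0, A[2][2] + B[2][0] = -2 + -5 = -7) = -7 (attained at k = 2)
  C[2][1] = min over k of (A[2][0] + B[0][1] = 4 + 9 = 13, A[2][1] + B[1][1] = 3 + 8 = 11, A[2][2] + B[2][1] = -2 + 0 = -2) = -2 (attained at k = 2)
  C[2][2] = min over k of (A[2][0] + B[0][2] = 4 + -2 = 2, A[2][1] + B[1][2] = 3 + 8 = 11, A[2][2] + B[2][2] = -2 + -5 = -7) = -7 (attained at k = 2)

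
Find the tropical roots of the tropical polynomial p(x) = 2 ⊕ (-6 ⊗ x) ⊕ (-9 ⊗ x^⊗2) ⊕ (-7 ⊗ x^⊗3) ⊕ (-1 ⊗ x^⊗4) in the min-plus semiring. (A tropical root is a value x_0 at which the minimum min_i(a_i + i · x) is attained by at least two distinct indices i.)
Roots: {-6, -2, 3, 8}

Each tropical root is a break point of the lower envelope of the lines y = a_i + i · x (there are 5 lines, with slopes 0, 1, ..., 4). Only the lines that attain the minimum somewhere contribute to roots; other lines are dominated. Here the surviving (envelope) indices are i = 4, i = 3, i = 2, i = 1, i = 0.
Intersections between consecutive envelope lines give the roots: for adjacent envelope indices i < j the intersection is x = (a_i − a_j) / (j − i). Reading off the sorted break points: {-6, -2, 3, 8}.
Verification: at each break x_0, at least two indices attain the minimum of min_i(a_i + i · x_0).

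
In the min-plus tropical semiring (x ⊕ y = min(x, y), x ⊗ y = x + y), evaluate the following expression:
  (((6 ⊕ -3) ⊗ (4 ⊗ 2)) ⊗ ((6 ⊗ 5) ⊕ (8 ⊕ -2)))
(((6 ⊕ -3) ⊗ (4 ⊗ 2)) ⊗ ((6 ⊗ 5) ⊕ (8 ⊕ -2))) = 1

Expand innermost to outermost. Recall ⊕ takes the minimum of its arguments and ⊗ takes their sum. Working out the expression (((6 ⊕ -3) ⊗ (4 ⊗ 2)) ⊗ ((6 ⊗ 5) ⊕ (8 ⊕ -2))) gives 1.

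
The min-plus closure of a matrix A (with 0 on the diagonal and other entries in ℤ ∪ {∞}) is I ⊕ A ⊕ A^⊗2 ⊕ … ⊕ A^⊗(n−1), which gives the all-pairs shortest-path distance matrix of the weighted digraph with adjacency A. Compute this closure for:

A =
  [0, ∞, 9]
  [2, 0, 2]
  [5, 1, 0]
Closure =
  [0, 10, 9]
  [2, 0, 2]
  [3, 1, 0]

This is the Floyd-Warshall all-pairs shortest-path computation. For each intermediate vertex k = 0, 1, …, 2, update dist[i][j] ← min(dist[i][j], dist[i][k] + dist[k][j]). The final matrix gives, for each (i, j), the minimum total weight of any directed path from i to j (possibly empty when i = j).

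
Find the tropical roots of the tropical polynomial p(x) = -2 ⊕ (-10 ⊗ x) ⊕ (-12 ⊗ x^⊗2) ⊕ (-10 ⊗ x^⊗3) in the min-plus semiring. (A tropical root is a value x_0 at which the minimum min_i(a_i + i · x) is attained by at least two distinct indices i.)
Roots: {-2, 2, 8}

Each tropical root is a break point of the lower envelope of the lines y = a_i + i · x (there are 4 lines, with slopes 0, 1, ..., 3). Only the lines that attain the minimum somewhere contribute to roots; other lines are dominated. Here the surviving (envelope) indices are i = 3, i = 2, i = 1, i = 0.
Intersections between consecutive envelope lines give the roots: for adjacent envelope indices i < j the intersection is x = (a_i − a_j) / (j − i). Reading off the sorted break points: {-2, 2, 8}.
Verification: at each break x_0, at least two indices attain the minimum of min_i(a_i + i · x_0).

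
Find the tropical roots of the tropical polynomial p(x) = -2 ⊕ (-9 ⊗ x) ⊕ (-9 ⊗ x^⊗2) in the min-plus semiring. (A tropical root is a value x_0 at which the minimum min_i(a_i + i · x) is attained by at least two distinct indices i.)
Roots: {0, 7}

Each tropical root is a break point of the lower envelope of the lines y = a_i + i · x (there are 3 lines, with slopes 0, 1, ..., 2). Only the lines that attain the minimum somewhere contribute to roots; other lines are dominated. Here the surviving (envelope) indices are i = 2, i = 1, i = 0.
Intersections between consecutive envelope lines give the roots: for adjacent envelope indices i < j the intersection is x = (a_i − a_j) / (j − i). Reading off the sorted break points: {0, 7}.
Verification: at each break x_0, at least two indices attain the minimum of min_i(a_i + i · x_0).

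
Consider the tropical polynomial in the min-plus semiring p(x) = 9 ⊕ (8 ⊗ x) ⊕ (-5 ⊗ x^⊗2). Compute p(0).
p(0) = -5

A tropical monomial a ⊗ x^⊗i evaluates to a + i · x. Evaluating each term at x = 0:
  Term 0 contributes 9 + 0 · 0 = 9
  Term 1 contributes 8 + 1 · 0 = 8
  Term 2 contributes -5 + 2 · 0 = -5
p(0) = ⊕ of these = min[9, 8, -5] = -5.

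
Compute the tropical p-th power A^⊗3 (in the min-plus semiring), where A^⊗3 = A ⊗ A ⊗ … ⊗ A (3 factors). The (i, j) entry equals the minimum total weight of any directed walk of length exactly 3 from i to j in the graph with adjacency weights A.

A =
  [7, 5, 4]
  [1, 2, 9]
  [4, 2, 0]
A^⊗3 =
  [7, 6, 4]
  [5, 6, 5]
  [3, 2, 0]

Each entry (A^⊗3)_ij equals the minimum over all length-3 walks i = v_0 → v_1 → … → v_3 = j of Σ_t A[v_t][v_{t+1}]. For example, for (i, j) = (0, 2) we minimise over 9 possible intermediate vertex sequences; the minimum is 4, attained along the walk 0 → 2 → 2 → 2.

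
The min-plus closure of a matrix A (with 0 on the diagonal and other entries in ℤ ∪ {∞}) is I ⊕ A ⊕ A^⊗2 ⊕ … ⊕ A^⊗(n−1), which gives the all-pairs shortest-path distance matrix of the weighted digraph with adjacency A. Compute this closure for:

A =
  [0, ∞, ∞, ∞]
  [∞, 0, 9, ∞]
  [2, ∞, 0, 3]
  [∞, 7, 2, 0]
Closure =
  [0, ∞, ∞, ∞]
  [11, 0, 9, 12]
  [2, 10, 0, 3]
  [4, 7, 2, 0]

This is the Floyd-Warshall all-pairs shortest-path computation. For each intermediate vertex k = 0, 1, …, 3, update dist[i][j] ← min(dist[i][j], dist[i][k] + dist[k][j]). The final matrix gives, for each (i, j), the minimum total weight of any directed path from i to j (possibly empty when i = j).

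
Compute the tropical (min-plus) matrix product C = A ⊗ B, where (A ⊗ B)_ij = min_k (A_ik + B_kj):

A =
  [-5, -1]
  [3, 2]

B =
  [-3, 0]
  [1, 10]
A ⊗ B =
  [-8, -5]
  [0, 3]

Apply the min-plus product entry-by-entry:
  C[0][0] = min over k of (A[0][0] + B[0][0] = -5 + -3 = -8, A[0][1] + B[1][0] = -1 + 1 = 0) = -8 (attained at k = 0)
  C[0][1] = min over k of (A[0][0] + B[0][1] = -5 + 0 = -5, A[0][1] + B[1][1] = -1 + 10 = 9) = -5 (attained at k = 0)
  C[1][0] = min over k of (A[1][0] + B[0][0] = 3 + -3 = 0, A[1][1] + B[1][0] = 2 + 1 = 3) = 0 (attained at k = 0)
  C[1][1] = min over k of (A[1][0] + B[0][1] = 3 + 0 = 3, A[1][1] + B[1][1] = 2 + 10 = 12) = 3 (attained at k = 0)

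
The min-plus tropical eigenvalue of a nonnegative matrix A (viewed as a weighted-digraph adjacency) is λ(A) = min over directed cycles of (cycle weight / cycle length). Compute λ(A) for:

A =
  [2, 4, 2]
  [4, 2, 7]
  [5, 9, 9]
λ(A) = 2

Enumerate directed cycles and compute their means (weight / length). Sample:
  cycle 0 → 0: weight = 2, length = 1, mean = 2/1 ≈ 2.000
  cycle 1 → 1: weight = 2, length = 1, mean = 2/1 ≈ 2.000
  cycle 2 → 2: weight = 9, length = 1, mean = 9/1 ≈ 9.000
  cycle 0 → 1 → 0: weight = 8, length = 2, mean = 8/2 ≈ 4.000
  cycle 0 → 2 → 0: weight = 7, length = 2, mean = 7/2 ≈ 3.500
  cycle 1 → 0 → 1: weight = 8, length = 2, mean = 8/2 ≈ 4.000
Minimum mean = 2.000, attained e.g. along the cycle 0 → 0 with weight 2 and length 1. So λ(A) = 2/1 = 2.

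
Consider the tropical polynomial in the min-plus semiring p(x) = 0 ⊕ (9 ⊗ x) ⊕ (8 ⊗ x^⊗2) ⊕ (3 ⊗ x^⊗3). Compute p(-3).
p(-3) = -6

A tropical monomial a ⊗ x^⊗i evaluates to a + i · x. Evaluating each term at x = -3:
  Term 0 contributes 0 + 0 · -3 = 0
  Term 1 contributes 9 + 1 · -3 = 6
  Term 2 contributes 8 + 2 · -3 = 2
  Term 3 contributes 3 + 3 · -3 = -6
p(-3) = ⊕ of these = min[0, 6, 2, -6] = -6.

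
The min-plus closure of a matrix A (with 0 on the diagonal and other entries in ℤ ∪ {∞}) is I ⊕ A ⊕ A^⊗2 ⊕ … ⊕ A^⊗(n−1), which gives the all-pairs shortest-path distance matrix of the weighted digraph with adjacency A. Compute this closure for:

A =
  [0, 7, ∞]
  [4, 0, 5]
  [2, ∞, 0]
Closure =
  [0, 7, 12]
  [4, 0, 5]
  [2, 9, 0]

This is the Floyd-Warshall all-pairs shortest-path computation. For each intermediate vertex k = 0, 1, …, 2, update dist[i][j] ← min(dist[i][j], dist[i][k] + dist[k][j]). The final matrix gives, for each (i, j), the minimum total weight of any directed path from i to j (possibly empty when i = j).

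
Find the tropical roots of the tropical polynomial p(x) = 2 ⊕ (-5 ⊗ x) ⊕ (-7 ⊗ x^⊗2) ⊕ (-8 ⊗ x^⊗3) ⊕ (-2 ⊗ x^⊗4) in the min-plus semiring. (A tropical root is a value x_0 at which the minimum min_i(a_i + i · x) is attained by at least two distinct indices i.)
Roots: {-6, 1, 2, 7}

Each tropical root is a break point of the lower envelope of the lines y = a_i + i · x (there are 5 lines, with slopes 0, 1, ..., 4). Only the lines that attain the minimum somewhere contribute to roots; other lines are dominated. Here the surviving (envelope) indices are i = 4, i = 3, i = 2, i = 1, i = 0.
Intersections between consecutive envelope lines give the roots: for adjacent envelope indices i < j the intersection is x = (a_i − a_j) / (j − i). Reading off the sorted break points: {-6, 1, 2, 7}.
Verification: at each break x_0, at least two indices attain the minimum of min_i(a_i + i · x_0).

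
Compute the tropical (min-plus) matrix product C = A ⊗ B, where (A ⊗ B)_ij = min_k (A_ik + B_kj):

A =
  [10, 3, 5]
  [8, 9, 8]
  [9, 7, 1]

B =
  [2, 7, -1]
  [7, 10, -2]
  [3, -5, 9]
A ⊗ B =
  [8, 0, 1]
  [10, 3, 7]
  [4, -4, 5]

Apply the min-plus product entry-by-entry:
  C[0][0] = min over k of (A[0][0] + B[0][0] = 10 + 2 = 12, A[0][1] + B[1][0] = 3 + 7 = 10, A[0][2] + B[2][0] = 5 + 3 = 8) = 8 (attained at k = 2)
  C[0][1] = min over k of (A[0][0] + B[0][1] = 10 + 7 = 17, A[0][1] + B[1][1] = 3 + 10 = 13, A[0][2] + B[2][1] = 5 + -5 = 0) = 0 (attained at k = 2)
  C[0][2] = min over k of (A[0][0] + B[0][2] = 10 + -1 = 9, A[0][1] + B[1][2] = 3 + -2 = 1, A[0][2] + B[2][2] = 5 + 9 = 14) = 1 (attained at k = 1)
  C[1][0] = min over k of (A[1][0] + B[0][0] = 8 + 2 = 10, A[1][1] + B[1][0] = 9 + 7 = 16, A[1][2] + B[2][0] = 8 + 3 = 11) = 10 (attained at k = 0)
  C[1][1] = min over k of (A[1][0] + B[0][1] = 8 + 7 = 15, A[1][1] + B[1][1] = 9 + 10 = 19, A[1][2] + B[2][1] = 8 + -5 = 3) = 3 (attained at k = 2)
  C[1][2] = min over k of (A[1][0] + B[0][2] = 8 + -1 = 7, A[1][1] + B[1][2] = 9 + -2 = 7, A[1][2] + B[2][2] = 8 + 9 = 17) = 7 (attained at k = 0)
  C[2][0] = min over k of (A[2][0] + B[0][0] = 9 + 2 = 11, A[2][1] + B[1][0] = 7 + 7 = 14, A[2][2] + B[2][0] = 1 + 3 = 4) = 4 (attained at k = 2)
  C[2][1] = min over k of (A[2][0] + B[0][1] = 9 + 7 = 16, A[2][1] + B[1][1] = 7 + 10 = 17, A[2][2] + B[2][1] = 1 + -5 = -4) = -4 (attained at k = 2)
  C[2][2] = min over k of (A[2][0] + B[0][2] = 9 + -1 = 8, A[2][1] + B[1][2] = 7 + -2 = 5, A[2][2] + B[2][2] = 1 + 9 = 10) = 5 (attained at k = 1)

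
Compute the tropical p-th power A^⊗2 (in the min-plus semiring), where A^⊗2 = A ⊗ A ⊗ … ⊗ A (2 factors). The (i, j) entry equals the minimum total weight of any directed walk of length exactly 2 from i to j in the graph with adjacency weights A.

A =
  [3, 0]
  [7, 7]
A^⊗2 =
  [6, 3]
  [10, 7]

Each entry (A^⊗2)_ij equals the minimum over all length-2 walks i = v_0 → v_1 → … → v_2 = j of Σ_t A[v_t][v_{t+1}]. For example, for (i, j) = (0, 1) we minimise over 2 possible intermediate vertex sequences; the minimum is 3, attained along the walk 0 → 0 → 1.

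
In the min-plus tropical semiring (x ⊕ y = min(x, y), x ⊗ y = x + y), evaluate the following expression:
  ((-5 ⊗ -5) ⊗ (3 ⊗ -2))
((-5 ⊗ -5) ⊗ (3 ⊗ -2)) = -9

Expand innermost to outermost. Recall ⊕ takes the minimum of its arguments and ⊗ takes their sum. Working out the expression ((-5 ⊗ -5) ⊗ (3 ⊗ -2)) gives -9.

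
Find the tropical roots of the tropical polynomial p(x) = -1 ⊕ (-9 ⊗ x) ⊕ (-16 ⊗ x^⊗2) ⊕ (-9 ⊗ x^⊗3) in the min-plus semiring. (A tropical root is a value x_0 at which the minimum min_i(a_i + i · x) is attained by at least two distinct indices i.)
Roots: {-7, 7, 8}

Each tropical root is a break point of the lower envelope of the lines y = a_i + i · x (there are 4 lines, with slopes 0, 1, ..., 3). Only the lines that attain the minimum somewhere contribute to roots; other lines are dominated. Here the surviving (envelope) indices are i = 3, i = 2, i = 1, i = 0.
Intersections between consecutive envelope lines give the roots: for adjacent envelope indices i < j the intersection is x = (a_i − a_j) / (j − i). Reading off the sorted break points: {-7, 7, 8}.
Verification: at each break x_0, at least two indices attain the minimum of min_i(a_i + i · x_0).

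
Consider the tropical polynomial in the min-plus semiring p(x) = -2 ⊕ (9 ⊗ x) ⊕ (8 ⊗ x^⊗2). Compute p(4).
p(4) = -2

A tropical monomial a ⊗ x^⊗i evaluates to a + i · x. Evaluating each term at x = 4:
  Term 0 contributes -2 + 0 · 4 = -2
  Term 1 contributes 9 + 1 · 4 = 13
  Term 2 contributes 8 + 2 · 4 = 16
p(4) = ⊕ of these = min[-2, 13, 16] = -2.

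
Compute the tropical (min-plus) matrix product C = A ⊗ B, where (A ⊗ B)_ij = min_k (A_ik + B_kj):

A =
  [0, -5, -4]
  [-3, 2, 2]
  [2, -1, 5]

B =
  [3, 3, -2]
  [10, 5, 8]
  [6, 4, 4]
A ⊗ B =
  [2, 0, -2]
  [0, 0, -5]
  [5, 4, 0]

Apply the min-plus product entry-by-entry:
  C[0][0] = min over k of (A[0][0] + B[0][0] = 0 + 3 = 3, A[0][1] + B[1][0] = -5 + 10 = 5, A[0][2] + B[2][0] = -4 + 6 = 2) = 2 (attained at k = 2)
  C[0][1] = min over k of (A[0][0] + B[0][1] = 0 + 3 = 3, A[0][1] + B[1][1] = -5 + 5 = 0, A[0][2] + B[2][1] = -4 + 4 = 0) = 0 (attained at k = 1)
  C[0][2] = min over k of (A[0][0] + B[0][2] = 0 + -2 = -2, A[0][1] + B[1][2] = -5 + 8 = 3, A[0][2] + B[2][2] = -4 + 4 = 0) = -2 (attained at k = 0)
  C[1][0] = min over k of (A[1][0] + B[0][0] = -3 + 3 = 0, A[1][1] + B[1][0] = 2 + 10 = 12, A[1][2] + B[2][0] = 2 + 6 = 8) = 0 (attained at k = 0)
  C[1][1] = min over k of (A[1][0] + B[0][1] = -3 + 3 = 0, A[1][1] + B[1][1] = 2 + 5 = 7, A[1][2] + B[2][1] = 2 + 4 = 6) = 0 (attained at k = 0)
  C[1][2] = min over k of (A[1][0] + B[0][2] = -3 + -2 = -5, A[1][1] + B[1][2] = 2 + 8 = 10, A[1][2] + B[2][2] = 2 + 4 = 6) = -5 (attained at k = 0)
  C[2][0] = min over k of (A[2][0] + B[0][0] = 2 + 3 = 5, A[2][1] + B[1][0] = -1 + 10 = 9, A[2][2] + B[2][0] = 5 + 6 = 11) = 5 (attained at k = 0)
  C[2][1] = min over k of (A[2][0] + B[0][1] = 2 + 3 = 5, A[2][1] + B[1][1] = -1 + 5 = 4, A[2][2] + B[2][1] = 5 + 4 = 9) = 4 (attained at k = 1)
  C[2][2] = min over k of (A[2][0] + B[0][2] = 2 + -2 = 0, A[2][1] + B[1][2] = -1 + 8 = 7, A[2][2] + B[2][2] = 5 + 4 = 9) = 0 (attained at k = 0)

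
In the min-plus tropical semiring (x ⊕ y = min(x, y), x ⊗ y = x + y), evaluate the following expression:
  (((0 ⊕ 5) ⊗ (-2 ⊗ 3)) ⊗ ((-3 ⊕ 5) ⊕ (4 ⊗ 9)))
(((0 ⊕ 5) ⊗ (-2 ⊗ 3)) ⊗ ((-3 ⊕ 5) ⊕ (4 ⊗ 9))) = -2

Expand innermost to outermost. Recall ⊕ takes the minimum of its arguments and ⊗ takes their sum. Working out the expression (((0 ⊕ 5) ⊗ (-2 ⊗ 3)) ⊗ ((-3 ⊕ 5) ⊕ (4 ⊗ 9))) gives -2.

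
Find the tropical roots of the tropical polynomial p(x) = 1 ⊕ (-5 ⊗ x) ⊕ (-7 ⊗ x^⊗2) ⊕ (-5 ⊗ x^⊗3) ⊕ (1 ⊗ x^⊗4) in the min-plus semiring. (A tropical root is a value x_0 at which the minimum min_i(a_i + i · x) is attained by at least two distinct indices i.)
Roots: {-6, -2, 2, 6}

Each tropical root is a break point of the lower envelope of the lines y = a_i + i · x (there are 5 lines, with slopes 0, 1, ..., 4). Only the lines that attain the minimum somewhere contribute to roots; other lines are dominated. Here the surviving (envelope) indices are i = 4, i = 3, i = 2, i = 1, i = 0.
Intersections between consecutive envelope lines give the roots: for adjacent envelope indices i < j the intersection is x = (a_i − a_j) / (j − i). Reading off the sorted break points: {-6, -2, 2, 6}.
Verification: at each break x_0, at least two indices attain the minimum of min_i(a_i + i · x_0).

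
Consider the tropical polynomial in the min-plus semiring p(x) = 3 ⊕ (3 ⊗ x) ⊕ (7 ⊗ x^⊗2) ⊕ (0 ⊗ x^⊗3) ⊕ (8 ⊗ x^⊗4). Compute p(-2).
p(-2) = -6

A tropical monomial a ⊗ x^⊗i evaluates to a + i · x. Evaluating each term at x = -2:
  Term 0 contributes 3 + 0 · -2 = 3
  Term 1 contributes 3 + 1 · -2 = 1
  Term 2 contributes 7 + 2 · -2 = 3
  Term 3 contributes 0 + 3 · -2 = -6
  Term 4 contributes 8 + 4 · -2 = 0
p(-2) = ⊕ of these = min[3, 1, 3, -6, 0] = -6.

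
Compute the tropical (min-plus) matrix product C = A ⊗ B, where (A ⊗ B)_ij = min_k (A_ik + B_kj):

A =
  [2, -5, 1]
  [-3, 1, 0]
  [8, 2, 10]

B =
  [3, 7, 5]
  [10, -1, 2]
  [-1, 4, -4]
A ⊗ B =
  [0, -6, -3]
  [-1, 0, -4]
  [9, 1, 4]

Apply the min-plus product entry-by-entry:
  C[0][0] = min over k of (A[0][0] + B[0][0] = 2 + 3 = 5, A[0][1] + B[1][0] = -5 + 10 = 5, A[0][2] + B[2][0] = 1 + -1 = 0) = 0 (attained at k = 2)
  C[0][1] = min over k of (A[0][0] + B[0][1] = 2 + 7 = 9, A[0][1] + B[1][1] = -5 + -1 = -6, A[0][2] + B[2][1] = 1 + 4 = 5) = -6 (attained at k = 1)
  C[0][2] = min over k of (A[0][0] + B[0][2] = 2 + 5 = 7, A[0][1] + B[1][2] = -5 + 2 = -3, A[0][2] + B[2][2] = 1 + -4 = -3) = -3 (attained at k = 1)
  C[1][0] = min over k of (A[1][0] + B[0][0] = -3 + 3 = 0, A[1][1] + B[1][0] = 1 + 10 = 11, A[1][2] + B[2][0] = 0 + -1 = -1) = -1 (attained at k = 2)
  C[1][1] = min over k of (A[1][0] + B[0][1] = -3 + 7 = 4, A[1][1] + B[1][1] = 1 + -1 = 0, A[1][2] + B[2][1] = 0 + 4 = 4) = 0 (attained at k = 1)
  C[1][2] = min over k of (A[1][0] + B[0][2] = -3 + 5 = 2, A[1][1] + B[1][2] = 1 + 2 = 3, A[1][2] + B[2][2] = 0 + -4 = -4) = -4 (attained at k = 2)
  C[2][0] = min over k of (A[2][0] + B[0][0] = 8 + 3 = 11, A[2][1] + B[1][0] = 2 + 10 = 12, A[2][2] + B[2][0] = 10 + -1 = 9) = 9 (attained at k = 2)
  C[2][1] = min over k of (A[2][0] + B[0][1] = 8 + 7 = 15, A[2][1] + B[1][1] = 2 + -1 = 1, A[2][2] + B[2][1] = 10 + 4 = 14) = 1 (attained at k = 1)
  C[2][2] = min over k of (A[2][0] + B[0][2] = 8 + 5 = 13, A[2][1] + B[1][2] = 2 + 2 = 4, A[2][2] + B[2][2] = 10 + -4 = 6) = 4 (attained at k = 1)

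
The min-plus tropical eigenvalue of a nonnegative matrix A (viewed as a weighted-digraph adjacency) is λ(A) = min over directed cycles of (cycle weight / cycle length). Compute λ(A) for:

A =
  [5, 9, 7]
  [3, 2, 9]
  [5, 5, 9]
λ(A) = 2

Enumerate directed cycles and compute their means (weight / length). Sample:
  cycle 0 → 0: weight = 5, length = 1, mean = 5/1 ≈ 5.000
  cycle 1 → 1: weight = 2, length = 1, mean = 2/1 ≈ 2.000
  cycle 2 → 2: weight = 9, length = 1, mean = 9/1 ≈ 9.000
  cycle 0 → 1 → 0: weight = 12, length = 2, mean = 12/2 ≈ 6.000
  cycle 0 → 2 → 0: weight = 12, length = 2, mean = 12/2 ≈ 6.000
  cycle 1 → 0 → 1: weight = 12, length = 2, mean = 12/2 ≈ 6.000
Minimum mean = 2.000, attained e.g. along the cycle 1 → 1 with weight 2 and length 1. So λ(A) = 2/1 = 2.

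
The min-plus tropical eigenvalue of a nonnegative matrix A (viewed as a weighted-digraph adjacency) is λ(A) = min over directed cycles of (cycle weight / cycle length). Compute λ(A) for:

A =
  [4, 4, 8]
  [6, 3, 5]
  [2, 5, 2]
λ(A) = 2

Enumerate directed cycles and compute their means (weight / length). Sample:
  cycle 0 → 0: weight = 4, length = 1, mean = 4/1 ≈ 4.000
  cycle 1 → 1: weight = 3, length = 1, mean = 3/1 ≈ 3.000
  cycle 2 → 2: weight = 2, length = 1, mean = 2/1 ≈ 2.000
  cycle 0 → 1 → 0: weight = 10, length = 2, mean = 10/2 ≈ 5.000
  cycle 0 → 2 → 0: weight = 10, length = 2, mean = 10/2 ≈ 5.000
  cycle 1 → 0 → 1: weight = 10, length = 2, mean = 10/2 ≈ 5.000
Minimum mean = 2.000, attained e.g. along the cycle 2 → 2 with weight 2 and length 1. So λ(A) = 2/1 = 2.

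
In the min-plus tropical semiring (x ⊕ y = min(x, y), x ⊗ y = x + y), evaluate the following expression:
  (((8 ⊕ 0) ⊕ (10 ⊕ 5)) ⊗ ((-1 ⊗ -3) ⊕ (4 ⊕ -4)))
(((8 ⊕ 0) ⊕ (10 ⊕ 5)) ⊗ ((-1 ⊗ -3) ⊕ (4 ⊕ -4))) = -4

Expand innermost to outermost. Recall ⊕ takes the minimum of its arguments and ⊗ takes their sum. Working out the expression (((8 ⊕ 0) ⊕ (10 ⊕ 5)) ⊗ ((-1 ⊗ -3) ⊕ (4 ⊕ -4))) gives -4.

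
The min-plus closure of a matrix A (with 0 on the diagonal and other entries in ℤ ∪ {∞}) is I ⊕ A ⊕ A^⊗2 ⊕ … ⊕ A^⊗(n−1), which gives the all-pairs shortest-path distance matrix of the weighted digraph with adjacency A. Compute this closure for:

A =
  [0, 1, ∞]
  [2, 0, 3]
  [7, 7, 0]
Closure =
  [0, 1, 4]
  [2, 0, 3]
  [7, 7, 0]

This is the Floyd-Warshall all-pairs shortest-path computation. For each intermediate vertex k = 0, 1, …, 2, update dist[i][j] ← min(dist[i][j], dist[i][k] + dist[k][j]). The final matrix gives, for each (i, j), the minimum total weight of any directed path from i to j (possibly empty when i = j).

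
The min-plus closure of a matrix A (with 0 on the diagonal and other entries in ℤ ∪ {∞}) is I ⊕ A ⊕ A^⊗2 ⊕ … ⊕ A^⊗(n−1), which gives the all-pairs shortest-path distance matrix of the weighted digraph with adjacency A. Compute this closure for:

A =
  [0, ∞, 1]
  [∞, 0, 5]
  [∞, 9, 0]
Closure =
  [0, 10, 1]
  [∞, 0, 5]
  [∞, 9, 0]

This is the Floyd-Warshall all-pairs shortest-path computation. For each intermediate vertex k = 0, 1, …, 2, update dist[i][j] ← min(dist[i][j], dist[i][k] + dist[k][j]). The final matrix gives, for each (i, j), the minimum total weight of any directed path from i to j (possibly empty when i = j).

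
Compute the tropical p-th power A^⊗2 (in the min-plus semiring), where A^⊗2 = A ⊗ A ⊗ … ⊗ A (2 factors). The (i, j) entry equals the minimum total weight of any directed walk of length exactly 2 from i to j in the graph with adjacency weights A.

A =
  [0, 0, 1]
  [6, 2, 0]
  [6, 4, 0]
A^⊗2 =
  [0, 0, 0]
  [6, 4, 0]
  [6, 4, 0]

Each entry (A^⊗2)_ij equals the minimum over all length-2 walks i = v_0 → v_1 → … → v_2 = j of Σ_t A[v_t][v_{t+1}]. For example, for (i, j) = (0, 2) we minimise over 3 possible intermediate vertex sequences; the minimum is 0, attained along the walk 0 → 1 → 2.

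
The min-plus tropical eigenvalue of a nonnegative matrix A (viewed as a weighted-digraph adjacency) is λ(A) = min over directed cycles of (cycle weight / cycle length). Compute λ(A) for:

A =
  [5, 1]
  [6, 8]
λ(A) = 7/2

Enumerate directed cycles and compute their means (weight / length). Sample:
  cycle 0 → 0: weight = 5, length = 1, mean = 5/1 ≈ 5.000
  cycle 1 → 1: weight = 8, length = 1, mean = 8/1 ≈ 8.000
  cycle 0 → 1 → 0: weight = 7, length = 2, mean = 7/2 ≈ 3.500
  cycle 1 → 0 → 1: weight = 7, length = 2, mean = 7/2 ≈ 3.500
Minimum mean = 3.500, attained e.g. along the cycle 0 → 1 → 0 with weight 7 and length 2. So λ(A) = 7/2 = 7/2.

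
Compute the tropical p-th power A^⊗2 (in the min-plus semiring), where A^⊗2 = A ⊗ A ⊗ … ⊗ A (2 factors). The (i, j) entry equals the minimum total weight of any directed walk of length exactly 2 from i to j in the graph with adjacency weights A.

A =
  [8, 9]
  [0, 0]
A^⊗2 =
  [9, 9]
  [0, 0]

Each entry (A^⊗2)_ij equals the minimum over all length-2 walks i = v_0 → v_1 → … → v_2 = j of Σ_t A[v_t][v_{t+1}]. For example, for (i, j) = (0, 1) we minimise over 2 possible intermediate vertex sequences; the minimum is 9, attained along the walk 0 → 1 → 1.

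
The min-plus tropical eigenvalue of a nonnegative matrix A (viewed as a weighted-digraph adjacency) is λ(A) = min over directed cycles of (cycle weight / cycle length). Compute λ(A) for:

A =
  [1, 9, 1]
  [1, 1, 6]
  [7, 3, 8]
λ(A) = 1

Enumerate directed cycles and compute their means (weight / length). Sample:
  cycle 0 → 0: weight = 1, length = 1, mean = 1/1 ≈ 1.000
  cycle 1 → 1: weight = 1, length = 1, mean = 1/1 ≈ 1.000
  cycle 2 → 2: weight = 8, length = 1, mean = 8/1 ≈ 8.000
  cycle 0 → 1 → 0: weight = 10, length = 2, mean = 10/2 ≈ 5.000
  cycle 0 → 2 → 0: weight = 8, length = 2, mean = 8/2 ≈ 4.000
  cycle 1 → 0 → 1: weight = 10, length = 2, mean = 10/2 ≈ 5.000
Minimum mean = 1.000, attained e.g. along the cycle 0 → 0 with weight 1 and length 1. So λ(A) = 1/1 = 1.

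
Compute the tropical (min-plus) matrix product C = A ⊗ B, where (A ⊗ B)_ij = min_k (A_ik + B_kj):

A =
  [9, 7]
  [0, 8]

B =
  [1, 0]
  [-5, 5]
A ⊗ B =
  [2, 9]
  [1, 0]

Apply the min-plus product entry-by-entry:
  C[0][0] = min over k of (A[0][0] + B[0][0] = 9 + 1 = 10, A[0][1] + B[1][0] = 7 + -5 = 2) = 2 (attained at k = 1)
  C[0][1] = min over k of (A[0][0] + B[0][1] = 9 + 0 = 9, A[0][1] + B[1][1] = 7 + 5 = 12) = 9 (attained at k = 0)
  C[1][0] = min over k of (A[1][0] + B[0][0] = 0 + 1 = 1, A[1][1] + B[1][0] = 8 + -5 = 3) = 1 (attained at k = 0)
  C[1][1] = min over k of (A[1][0] + B[0][1] = 0 + 0 = 0, A[1][1] + B[1][1] = 8 + 5 = 13) = 0 (attained at k = 0)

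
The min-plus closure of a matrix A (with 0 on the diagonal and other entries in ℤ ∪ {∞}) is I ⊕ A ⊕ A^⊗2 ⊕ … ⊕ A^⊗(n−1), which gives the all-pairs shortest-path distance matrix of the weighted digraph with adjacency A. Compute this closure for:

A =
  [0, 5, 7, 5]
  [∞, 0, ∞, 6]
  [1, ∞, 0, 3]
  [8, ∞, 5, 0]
Closure =
  [0, 5, 7, 5]
  [12, 0, 11, 6]
  [1, 6, 0, 3]
  [6, 11, 5, 0]

This is the Floyd-Warshall all-pairs shortest-path computation. For each intermediate vertex k = 0, 1, …, 3, update dist[i][j] ← min(dist[i][j], dist[i][k] + dist[k][j]). The final matrix gives, for each (i, j), the minimum total weight of any directed path from i to j (possibly empty when i = j).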